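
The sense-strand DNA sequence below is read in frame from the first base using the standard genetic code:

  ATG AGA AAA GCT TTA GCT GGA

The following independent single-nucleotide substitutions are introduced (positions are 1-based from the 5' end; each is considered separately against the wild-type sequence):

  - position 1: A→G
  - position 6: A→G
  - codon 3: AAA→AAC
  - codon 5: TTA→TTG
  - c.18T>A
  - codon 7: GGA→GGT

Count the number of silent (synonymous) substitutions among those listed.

4

Codon 1: ATG (Met) → GTG (Val) — missense.
Codon 2: AGA (Arg) → AGG (Arg) — synonymous.
Codon 3: AAA (Lys) → AAC (Asn) — missense.
Codon 5: TTA (Leu) → TTG (Leu) — synonymous.
Codon 6: GCT (Ala) → GCA (Ala) — synonymous.
Codon 7: GGA (Gly) → GGT (Gly) — synonymous.
Synonymous: 4 of 6.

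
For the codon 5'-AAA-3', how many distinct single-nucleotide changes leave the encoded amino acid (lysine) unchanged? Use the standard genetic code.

Position 1: none → 0 synonymous.
Position 2: none → 0 synonymous.
Position 3: AAG → 1 synonymous.
Total: 0 + 0 + 1 = 1.

1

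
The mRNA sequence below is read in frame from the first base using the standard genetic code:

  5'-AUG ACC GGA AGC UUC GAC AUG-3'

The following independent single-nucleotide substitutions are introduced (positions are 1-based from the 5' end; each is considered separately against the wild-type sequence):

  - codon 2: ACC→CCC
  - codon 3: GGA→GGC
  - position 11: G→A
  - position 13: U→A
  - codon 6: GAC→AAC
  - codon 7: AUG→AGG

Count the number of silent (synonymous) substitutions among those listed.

Codon 2: ACC (Thr) → CCC (Pro) — missense.
Codon 3: GGA (Gly) → GGC (Gly) — synonymous.
Codon 4: AGC (Ser) → AAC (Asn) — missense.
Codon 5: UUC (Phe) → AUC (Ile) — missense.
Codon 6: GAC (Asp) → AAC (Asn) — missense.
Codon 7: AUG (Met) → AGG (Arg) — missense.
Synonymous: 1 of 6.

1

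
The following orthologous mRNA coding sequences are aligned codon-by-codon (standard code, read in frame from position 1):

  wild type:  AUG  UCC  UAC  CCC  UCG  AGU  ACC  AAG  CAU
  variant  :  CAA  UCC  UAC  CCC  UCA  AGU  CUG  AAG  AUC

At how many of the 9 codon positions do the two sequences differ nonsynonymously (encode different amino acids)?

Codon 1: AUG Met / CAA Gln — nonsynonymous.
Codon 2: UCC Ser / UCC Ser — identical.
Codon 3: UAC Tyr / UAC Tyr — identical.
Codon 4: CCC Pro / CCC Pro — identical.
Codon 5: UCG Ser / UCA Ser — synonymous.
Codon 6: AGU Ser / AGU Ser — identical.
Codon 7: ACC Thr / CUG Leu — nonsynonymous.
Codon 8: AAG Lys / AAG Lys — identical.
Codon 9: CAU His / AUC Ile — nonsynonymous.
Nonsynonymous differences: 3.

3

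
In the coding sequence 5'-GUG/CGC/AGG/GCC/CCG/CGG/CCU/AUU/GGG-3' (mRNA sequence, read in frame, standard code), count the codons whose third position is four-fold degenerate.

Codon 1 GUG (Val): third position 4-fold.
Codon 2 CGC (Arg): third position 4-fold.
Codon 3 AGG (Arg): third position 2-fold.
Codon 4 GCC (Ala): third position 4-fold.
Codon 5 CCG (Pro): third position 4-fold.
Codon 6 CGG (Arg): third position 4-fold.
Codon 7 CCU (Pro): third position 4-fold.
Codon 8 AUU (Ile): third position 3-fold.
Codon 9 GGG (Gly): third position 4-fold.
Four-fold degenerate third positions: 7.

7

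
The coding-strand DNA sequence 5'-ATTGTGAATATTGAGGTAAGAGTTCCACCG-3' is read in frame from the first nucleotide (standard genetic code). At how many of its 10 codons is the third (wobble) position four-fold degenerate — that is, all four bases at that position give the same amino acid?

5

Codon 1 ATT (Ile): third position 3-fold.
Codon 2 GTG (Val): third position 4-fold.
Codon 3 AAT (Asn): third position 2-fold.
Codon 4 ATT (Ile): third position 3-fold.
Codon 5 GAG (Glu): third position 2-fold.
Codon 6 GTA (Val): third position 4-fold.
Codon 7 AGA (Arg): third position 2-fold.
Codon 8 GTT (Val): third position 4-fold.
Codon 9 CCA (Pro): third position 4-fold.
Codon 10 CCG (Pro): third position 4-fold.
Four-fold degenerate third positions: 5.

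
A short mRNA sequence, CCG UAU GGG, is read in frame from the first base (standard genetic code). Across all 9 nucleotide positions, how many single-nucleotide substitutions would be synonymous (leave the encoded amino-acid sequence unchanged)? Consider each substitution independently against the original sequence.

7

Codon 1 (CCG, Pro): 3 synonymous substitutions.
Codon 2 (UAU, Tyr): 1 synonymous substitution.
Codon 3 (GGG, Gly): 3 synonymous substitutions.
Total: 3 + 1 + 3 = 7.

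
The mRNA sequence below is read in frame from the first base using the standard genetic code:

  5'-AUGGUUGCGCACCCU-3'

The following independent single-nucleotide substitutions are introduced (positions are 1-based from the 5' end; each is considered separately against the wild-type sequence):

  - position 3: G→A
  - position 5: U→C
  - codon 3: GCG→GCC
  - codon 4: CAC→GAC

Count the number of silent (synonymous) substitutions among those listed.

1

Codon 1: AUG (Met) → AUA (Ile) — missense.
Codon 2: GUU (Val) → GCU (Ala) — missense.
Codon 3: GCG (Ala) → GCC (Ala) — synonymous.
Codon 4: CAC (His) → GAC (Asp) — missense.
Synonymous: 1 of 4.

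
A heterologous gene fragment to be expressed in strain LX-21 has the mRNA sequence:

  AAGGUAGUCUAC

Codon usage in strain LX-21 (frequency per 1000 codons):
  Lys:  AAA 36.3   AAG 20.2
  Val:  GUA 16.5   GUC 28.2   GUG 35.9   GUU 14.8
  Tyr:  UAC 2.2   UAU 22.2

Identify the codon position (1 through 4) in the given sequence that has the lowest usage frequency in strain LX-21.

4

Codon 1 AAG (Lys): 20.2 per 1000.
Codon 2 GUA (Val): 16.5 per 1000.
Codon 3 GUC (Val): 28.2 per 1000.
Codon 4 UAC (Tyr): 2.2 per 1000.
Lowest frequency is 2.2 at codon 4.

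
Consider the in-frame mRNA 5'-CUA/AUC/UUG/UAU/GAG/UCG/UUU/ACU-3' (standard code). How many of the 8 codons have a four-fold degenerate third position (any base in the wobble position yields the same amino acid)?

3

Codon 1 CUA (Leu): third position 4-fold.
Codon 2 AUC (Ile): third position 3-fold.
Codon 3 UUG (Leu): third position 2-fold.
Codon 4 UAU (Tyr): third position 2-fold.
Codon 5 GAG (Glu): third position 2-fold.
Codon 6 UCG (Ser): third position 4-fold.
Codon 7 UUU (Phe): third position 2-fold.
Codon 8 ACU (Thr): third position 4-fold.
Four-fold degenerate third positions: 3.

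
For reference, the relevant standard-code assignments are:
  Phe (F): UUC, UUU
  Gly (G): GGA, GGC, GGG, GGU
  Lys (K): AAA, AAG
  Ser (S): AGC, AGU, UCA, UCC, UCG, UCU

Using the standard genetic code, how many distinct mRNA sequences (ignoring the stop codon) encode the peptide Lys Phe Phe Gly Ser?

Lys: 2 codons.
Phe: 2 codons.
Phe: 2 codons.
Gly: 4 codons.
Ser: 6 codons.
2 × 2 × 2 × 4 × 6 = 192.

192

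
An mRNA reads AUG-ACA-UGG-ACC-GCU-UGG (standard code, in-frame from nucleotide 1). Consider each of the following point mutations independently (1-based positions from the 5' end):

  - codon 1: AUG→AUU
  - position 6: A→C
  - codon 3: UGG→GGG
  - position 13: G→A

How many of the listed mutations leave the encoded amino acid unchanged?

Codon 1: AUG (Met) → AUU (Ile) — missense.
Codon 2: ACA (Thr) → ACC (Thr) — synonymous.
Codon 3: UGG (Trp) → GGG (Gly) — missense.
Codon 5: GCU (Ala) → ACU (Thr) — missense.
Synonymous: 1 of 4.

1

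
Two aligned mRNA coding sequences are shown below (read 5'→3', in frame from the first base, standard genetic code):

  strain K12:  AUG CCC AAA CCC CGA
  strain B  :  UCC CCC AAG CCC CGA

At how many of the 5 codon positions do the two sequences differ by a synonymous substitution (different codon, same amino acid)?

1

Codon 1: AUG Met / UCC Ser — nonsynonymous.
Codon 2: CCC Pro / CCC Pro — identical.
Codon 3: AAA Lys / AAG Lys — synonymous.
Codon 4: CCC Pro / CCC Pro — identical.
Codon 5: CGA Arg / CGA Arg — identical.
Synonymous differences: 1.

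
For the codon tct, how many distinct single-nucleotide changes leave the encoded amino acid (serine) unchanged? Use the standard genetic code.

3

Position 1: none → 0 synonymous.
Position 2: none → 0 synonymous.
Position 3: TCC, TCA, TCG → 3 synonymous.
Total: 0 + 0 + 3 = 3.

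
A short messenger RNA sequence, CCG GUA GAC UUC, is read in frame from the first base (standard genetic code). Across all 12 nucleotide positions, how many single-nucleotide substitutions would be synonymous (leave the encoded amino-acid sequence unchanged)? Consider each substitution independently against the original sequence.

Codon 1 (CCG, Pro): 3 synonymous substitutions.
Codon 2 (GUA, Val): 3 synonymous substitutions.
Codon 3 (GAC, Asp): 1 synonymous substitution.
Codon 4 (UUC, Phe): 1 synonymous substitution.
Total: 3 + 3 + 1 + 1 = 8.

8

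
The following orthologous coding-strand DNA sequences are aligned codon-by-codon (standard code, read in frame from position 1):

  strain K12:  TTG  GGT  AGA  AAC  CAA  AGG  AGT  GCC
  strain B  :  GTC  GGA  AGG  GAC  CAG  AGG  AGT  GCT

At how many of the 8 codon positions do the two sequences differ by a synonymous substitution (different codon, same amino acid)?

Codon 1: TTG Leu / GTC Val — nonsynonymous.
Codon 2: GGT Gly / GGA Gly — synonymous.
Codon 3: AGA Arg / AGG Arg — synonymous.
Codon 4: AAC Asn / GAC Asp — nonsynonymous.
Codon 5: CAA Gln / CAG Gln — synonymous.
Codon 6: AGG Arg / AGG Arg — identical.
Codon 7: AGT Ser / AGT Ser — identical.
Codon 8: GCC Ala / GCT Ala — synonymous.
Synonymous differences: 4.

4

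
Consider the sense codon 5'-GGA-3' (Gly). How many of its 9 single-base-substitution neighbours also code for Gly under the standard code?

Position 1: none → 0 synonymous.
Position 2: none → 0 synonymous.
Position 3: GGU, GGC, GGG → 3 synonymous.
Total: 0 + 0 + 3 = 3.

3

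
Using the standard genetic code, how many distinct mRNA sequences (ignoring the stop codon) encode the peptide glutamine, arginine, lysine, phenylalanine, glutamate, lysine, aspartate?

384

Gln: 2 codons.
Arg: 6 codons.
Lys: 2 codons.
Phe: 2 codons.
Glu: 2 codons.
Lys: 2 codons.
Asp: 2 codons.
2 × 6 × 2 × 2 × 2 × 2 × 2 = 384.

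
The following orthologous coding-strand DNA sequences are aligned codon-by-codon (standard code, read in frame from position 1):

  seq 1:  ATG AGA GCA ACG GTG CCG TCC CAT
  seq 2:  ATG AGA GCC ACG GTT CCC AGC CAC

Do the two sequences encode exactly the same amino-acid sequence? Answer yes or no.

yes

Codon 1: ATG Met / ATG Met — identical.
Codon 2: AGA Arg / AGA Arg — identical.
Codon 3: GCA Ala / GCC Ala — synonymous.
Codon 4: ACG Thr / ACG Thr — identical.
Codon 5: GTG Val / GTT Val — synonymous.
Codon 6: CCG Pro / CCC Pro — synonymous.
Codon 7: TCC Ser / AGC Ser — synonymous.
Codon 8: CAT His / CAC His — synonymous.
Nonsynonymous differences: 0 → same protein.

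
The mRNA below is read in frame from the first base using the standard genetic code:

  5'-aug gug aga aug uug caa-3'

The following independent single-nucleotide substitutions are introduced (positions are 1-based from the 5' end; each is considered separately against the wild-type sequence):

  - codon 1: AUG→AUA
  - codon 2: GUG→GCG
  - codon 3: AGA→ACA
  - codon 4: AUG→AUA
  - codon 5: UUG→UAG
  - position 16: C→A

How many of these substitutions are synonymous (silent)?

0

Codon 1: AUG (Met) → AUA (Ile) — missense.
Codon 2: GUG (Val) → GCG (Ala) — missense.
Codon 3: AGA (Arg) → ACA (Thr) — missense.
Codon 4: AUG (Met) → AUA (Ile) — missense.
Codon 5: UUG (Leu) → UAG (Stop) — nonsense.
Codon 6: CAA (Gln) → AAA (Lys) — missense.
Synonymous: 0 of 6.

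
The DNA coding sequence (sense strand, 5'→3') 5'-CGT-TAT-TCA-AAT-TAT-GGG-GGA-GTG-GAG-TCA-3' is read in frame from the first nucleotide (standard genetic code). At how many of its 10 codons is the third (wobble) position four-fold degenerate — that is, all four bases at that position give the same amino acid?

6

Codon 1 CGT (Arg): third position 4-fold.
Codon 2 TAT (Tyr): third position 2-fold.
Codon 3 TCA (Ser): third position 4-fold.
Codon 4 AAT (Asn): third position 2-fold.
Codon 5 TAT (Tyr): third position 2-fold.
Codon 6 GGG (Gly): third position 4-fold.
Codon 7 GGA (Gly): third position 4-fold.
Codon 8 GTG (Val): third position 4-fold.
Codon 9 GAG (Glu): third position 2-fold.
Codon 10 TCA (Ser): third position 4-fold.
Four-fold degenerate third positions: 6.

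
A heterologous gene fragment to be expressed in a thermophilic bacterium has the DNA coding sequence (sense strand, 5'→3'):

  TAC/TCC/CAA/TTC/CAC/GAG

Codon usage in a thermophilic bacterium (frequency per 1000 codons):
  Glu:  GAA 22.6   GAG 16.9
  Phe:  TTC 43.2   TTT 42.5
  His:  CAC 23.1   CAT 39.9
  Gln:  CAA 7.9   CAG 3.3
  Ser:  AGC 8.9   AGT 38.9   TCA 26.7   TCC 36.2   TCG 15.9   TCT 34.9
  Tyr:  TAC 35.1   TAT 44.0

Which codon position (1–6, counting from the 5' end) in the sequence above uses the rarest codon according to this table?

3

Codon 1 TAC (Tyr): 35.1 per 1000.
Codon 2 TCC (Ser): 36.2 per 1000.
Codon 3 CAA (Gln): 7.9 per 1000.
Codon 4 TTC (Phe): 43.2 per 1000.
Codon 5 CAC (His): 23.1 per 1000.
Codon 6 GAG (Glu): 16.9 per 1000.
Lowest frequency is 7.9 at codon 3.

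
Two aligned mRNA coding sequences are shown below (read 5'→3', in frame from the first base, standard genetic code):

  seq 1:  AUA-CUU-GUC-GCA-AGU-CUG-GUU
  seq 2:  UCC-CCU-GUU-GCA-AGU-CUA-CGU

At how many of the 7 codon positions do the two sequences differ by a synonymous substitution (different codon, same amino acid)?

Codon 1: AUA Ile / UCC Ser — nonsynonymous.
Codon 2: CUU Leu / CCU Pro — nonsynonymous.
Codon 3: GUC Val / GUU Val — synonymous.
Codon 4: GCA Ala / GCA Ala — identical.
Codon 5: AGU Ser / AGU Ser — identical.
Codon 6: CUG Leu / CUA Leu — synonymous.
Codon 7: GUU Val / CGU Arg — nonsynonymous.
Synonymous differences: 2.

2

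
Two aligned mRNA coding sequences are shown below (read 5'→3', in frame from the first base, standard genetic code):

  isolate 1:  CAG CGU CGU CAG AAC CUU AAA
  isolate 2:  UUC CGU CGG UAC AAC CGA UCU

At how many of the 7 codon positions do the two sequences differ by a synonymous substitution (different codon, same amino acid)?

Codon 1: CAG Gln / UUC Phe — nonsynonymous.
Codon 2: CGU Arg / CGU Arg — identical.
Codon 3: CGU Arg / CGG Arg — synonymous.
Codon 4: CAG Gln / UAC Tyr — nonsynonymous.
Codon 5: AAC Asn / AAC Asn — identical.
Codon 6: CUU Leu / CGA Arg — nonsynonymous.
Codon 7: AAA Lys / UCU Ser — nonsynonymous.
Synonymous differences: 1.

1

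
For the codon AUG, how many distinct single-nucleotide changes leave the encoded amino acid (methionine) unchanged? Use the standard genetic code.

Position 1: none → 0 synonymous.
Position 2: none → 0 synonymous.
Position 3: none → 0 synonymous.
Total: 0 + 0 + 0 = 0.

0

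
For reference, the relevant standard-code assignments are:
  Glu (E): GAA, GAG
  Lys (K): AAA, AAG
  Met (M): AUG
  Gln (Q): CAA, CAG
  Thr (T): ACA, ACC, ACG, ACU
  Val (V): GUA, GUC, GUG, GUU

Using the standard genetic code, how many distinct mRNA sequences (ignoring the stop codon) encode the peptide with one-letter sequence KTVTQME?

512

Lys: 2 codons.
Thr: 4 codons.
Val: 4 codons.
Thr: 4 codons.
Gln: 2 codons.
Met: 1 codon.
Glu: 2 codons.
2 × 4 × 4 × 4 × 2 × 1 × 2 = 512.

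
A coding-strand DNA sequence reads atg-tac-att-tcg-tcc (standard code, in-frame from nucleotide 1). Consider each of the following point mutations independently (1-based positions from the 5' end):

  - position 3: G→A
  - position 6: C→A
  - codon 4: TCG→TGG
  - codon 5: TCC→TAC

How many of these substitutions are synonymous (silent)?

0

Codon 1: ATG (Met) → ATA (Ile) — missense.
Codon 2: TAC (Tyr) → TAA (Stop) — nonsense.
Codon 4: TCG (Ser) → TGG (Trp) — missense.
Codon 5: TCC (Ser) → TAC (Tyr) — missense.
Synonymous: 0 of 4.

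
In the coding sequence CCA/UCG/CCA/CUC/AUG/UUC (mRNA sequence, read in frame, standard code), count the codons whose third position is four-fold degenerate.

Codon 1 CCA (Pro): third position 4-fold.
Codon 2 UCG (Ser): third position 4-fold.
Codon 3 CCA (Pro): third position 4-fold.
Codon 4 CUC (Leu): third position 4-fold.
Codon 5 AUG (Met): third position 1-fold.
Codon 6 UUC (Phe): third position 2-fold.
Four-fold degenerate third positions: 4.

4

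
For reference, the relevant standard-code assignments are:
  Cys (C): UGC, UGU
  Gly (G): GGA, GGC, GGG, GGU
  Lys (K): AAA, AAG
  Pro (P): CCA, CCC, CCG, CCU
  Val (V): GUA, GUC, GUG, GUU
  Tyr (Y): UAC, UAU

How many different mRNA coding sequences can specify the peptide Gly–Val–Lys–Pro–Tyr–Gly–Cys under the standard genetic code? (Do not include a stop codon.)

Gly: 4 codons.
Val: 4 codons.
Lys: 2 codons.
Pro: 4 codons.
Tyr: 2 codons.
Gly: 4 codons.
Cys: 2 codons.
4 × 4 × 2 × 4 × 2 × 4 × 2 = 2048.

2048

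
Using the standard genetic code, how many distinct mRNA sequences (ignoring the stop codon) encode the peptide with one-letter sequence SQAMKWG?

384

Ser: 6 codons.
Gln: 2 codons.
Ala: 4 codons.
Met: 1 codon.
Lys: 2 codons.
Trp: 1 codon.
Gly: 4 codons.
6 × 2 × 4 × 1 × 2 × 1 × 4 = 384.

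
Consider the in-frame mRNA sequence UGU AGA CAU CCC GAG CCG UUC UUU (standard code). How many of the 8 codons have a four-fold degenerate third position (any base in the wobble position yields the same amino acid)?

2

Codon 1 UGU (Cys): third position 2-fold.
Codon 2 AGA (Arg): third position 2-fold.
Codon 3 CAU (His): third position 2-fold.
Codon 4 CCC (Pro): third position 4-fold.
Codon 5 GAG (Glu): third position 2-fold.
Codon 6 CCG (Pro): third position 4-fold.
Codon 7 UUC (Phe): third position 2-fold.
Codon 8 UUU (Phe): third position 2-fold.
Four-fold degenerate third positions: 2.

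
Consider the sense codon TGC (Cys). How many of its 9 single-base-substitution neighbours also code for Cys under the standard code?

Position 1: none → 0 synonymous.
Position 2: none → 0 synonymous.
Position 3: TGT → 1 synonymous.
Total: 0 + 0 + 1 = 1.

1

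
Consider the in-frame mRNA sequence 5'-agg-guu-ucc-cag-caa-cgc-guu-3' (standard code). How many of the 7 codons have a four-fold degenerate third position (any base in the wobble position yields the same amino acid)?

4

Codon 1 AGG (Arg): third position 2-fold.
Codon 2 GUU (Val): third position 4-fold.
Codon 3 UCC (Ser): third position 4-fold.
Codon 4 CAG (Gln): third position 2-fold.
Codon 5 CAA (Gln): third position 2-fold.
Codon 6 CGC (Arg): third position 4-fold.
Codon 7 GUU (Val): third position 4-fold.
Four-fold degenerate third positions: 4.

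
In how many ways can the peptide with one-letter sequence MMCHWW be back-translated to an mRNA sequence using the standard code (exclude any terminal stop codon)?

Met: 1 codon.
Met: 1 codon.
Cys: 2 codons.
His: 2 codons.
Trp: 1 codon.
Trp: 1 codon.
1 × 1 × 2 × 2 × 1 × 1 = 4.

4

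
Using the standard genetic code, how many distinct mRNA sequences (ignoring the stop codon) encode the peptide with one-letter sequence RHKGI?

288

Arg: 6 codons.
His: 2 codons.
Lys: 2 codons.
Gly: 4 codons.
Ile: 3 codons.
6 × 2 × 2 × 4 × 3 = 288.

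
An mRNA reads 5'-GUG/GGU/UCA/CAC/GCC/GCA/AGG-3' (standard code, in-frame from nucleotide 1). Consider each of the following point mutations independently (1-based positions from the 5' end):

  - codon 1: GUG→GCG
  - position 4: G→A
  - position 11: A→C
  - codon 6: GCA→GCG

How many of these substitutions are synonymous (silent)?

Codon 1: GUG (Val) → GCG (Ala) — missense.
Codon 2: GGU (Gly) → AGU (Ser) — missense.
Codon 4: CAC (His) → CCC (Pro) — missense.
Codon 6: GCA (Ala) → GCG (Ala) — synonymous.
Synonymous: 1 of 4.

1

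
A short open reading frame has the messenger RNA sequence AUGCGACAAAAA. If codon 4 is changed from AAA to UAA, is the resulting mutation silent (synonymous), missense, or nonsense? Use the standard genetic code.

nonsense

Position 10 falls in codon 4: AAA → Lys.
After the substitution the codon is UAA → Stop.
The new codon is a stop codon, so this is a nonsense mutation.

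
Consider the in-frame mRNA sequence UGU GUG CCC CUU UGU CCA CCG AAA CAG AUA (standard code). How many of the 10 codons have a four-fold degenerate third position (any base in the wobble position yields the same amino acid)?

5

Codon 1 UGU (Cys): third position 2-fold.
Codon 2 GUG (Val): third position 4-fold.
Codon 3 CCC (Pro): third position 4-fold.
Codon 4 CUU (Leu): third position 4-fold.
Codon 5 UGU (Cys): third position 2-fold.
Codon 6 CCA (Pro): third position 4-fold.
Codon 7 CCG (Pro): third position 4-fold.
Codon 8 AAA (Lys): third position 2-fold.
Codon 9 CAG (Gln): third position 2-fold.
Codon 10 AUA (Ile): third position 3-fold.
Four-fold degenerate third positions: 5.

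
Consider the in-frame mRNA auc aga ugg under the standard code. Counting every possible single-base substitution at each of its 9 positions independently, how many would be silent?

Codon 1 (AUC, Ile): 2 synonymous substitutions.
Codon 2 (AGA, Arg): 2 synonymous substitutions.
Codon 3 (UGG, Trp): 0 synonymous substitutions.
Total: 2 + 2 + 0 = 4.

4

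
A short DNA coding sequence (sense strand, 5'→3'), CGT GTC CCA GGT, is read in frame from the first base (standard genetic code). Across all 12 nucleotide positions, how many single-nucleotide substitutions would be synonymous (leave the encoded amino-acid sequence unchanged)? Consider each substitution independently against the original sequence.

12

Codon 1 (CGT, Arg): 3 synonymous substitutions.
Codon 2 (GTC, Val): 3 synonymous substitutions.
Codon 3 (CCA, Pro): 3 synonymous substitutions.
Codon 4 (GGT, Gly): 3 synonymous substitutions.
Total: 3 + 3 + 3 + 3 = 12.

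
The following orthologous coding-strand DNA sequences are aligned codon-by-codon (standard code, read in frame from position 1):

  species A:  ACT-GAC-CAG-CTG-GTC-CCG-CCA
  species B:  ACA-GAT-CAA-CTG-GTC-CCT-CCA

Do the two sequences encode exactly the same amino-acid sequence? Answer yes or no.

Codon 1: ACT Thr / ACA Thr — synonymous.
Codon 2: GAC Asp / GAT Asp — synonymous.
Codon 3: CAG Gln / CAA Gln — synonymous.
Codon 4: CTG Leu / CTG Leu — identical.
Codon 5: GTC Val / GTC Val — identical.
Codon 6: CCG Pro / CCT Pro — synonymous.
Codon 7: CCA Pro / CCA Pro — identical.
Nonsynonymous differences: 0 → same protein.

yes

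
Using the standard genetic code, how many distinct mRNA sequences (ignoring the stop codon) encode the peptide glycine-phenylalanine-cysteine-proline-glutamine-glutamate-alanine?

Gly: 4 codons.
Phe: 2 codons.
Cys: 2 codons.
Pro: 4 codons.
Gln: 2 codons.
Glu: 2 codons.
Ala: 4 codons.
4 × 2 × 2 × 4 × 2 × 2 × 4 = 1024.

1024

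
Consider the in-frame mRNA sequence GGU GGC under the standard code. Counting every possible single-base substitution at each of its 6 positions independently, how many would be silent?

6

Codon 1 (GGU, Gly): 3 synonymous substitutions.
Codon 2 (GGC, Gly): 3 synonymous substitutions.
Total: 3 + 3 = 6.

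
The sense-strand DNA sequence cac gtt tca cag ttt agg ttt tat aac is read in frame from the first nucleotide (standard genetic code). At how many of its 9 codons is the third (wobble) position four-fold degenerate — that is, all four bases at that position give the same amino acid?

Codon 1 CAC (His): third position 2-fold.
Codon 2 GTT (Val): third position 4-fold.
Codon 3 TCA (Ser): third position 4-fold.
Codon 4 CAG (Gln): third position 2-fold.
Codon 5 TTT (Phe): third position 2-fold.
Codon 6 AGG (Arg): third position 2-fold.
Codon 7 TTT (Phe): third position 2-fold.
Codon 8 TAT (Tyr): third position 2-fold.
Codon 9 AAC (Asn): third position 2-fold.
Four-fold degenerate third positions: 2.

2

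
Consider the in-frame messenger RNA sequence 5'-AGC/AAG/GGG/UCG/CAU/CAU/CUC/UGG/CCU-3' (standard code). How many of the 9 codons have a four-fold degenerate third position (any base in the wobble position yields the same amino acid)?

4

Codon 1 AGC (Ser): third position 2-fold.
Codon 2 AAG (Lys): third position 2-fold.
Codon 3 GGG (Gly): third position 4-fold.
Codon 4 UCG (Ser): third position 4-fold.
Codon 5 CAU (His): third position 2-fold.
Codon 6 CAU (His): third position 2-fold.
Codon 7 CUC (Leu): third position 4-fold.
Codon 8 UGG (Trp): third position 1-fold.
Codon 9 CCU (Pro): third position 4-fold.
Four-fold degenerate third positions: 4.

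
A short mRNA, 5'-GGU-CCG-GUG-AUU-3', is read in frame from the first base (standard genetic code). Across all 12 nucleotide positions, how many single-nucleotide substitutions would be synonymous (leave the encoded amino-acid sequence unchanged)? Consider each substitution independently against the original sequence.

11

Codon 1 (GGU, Gly): 3 synonymous substitutions.
Codon 2 (CCG, Pro): 3 synonymous substitutions.
Codon 3 (GUG, Val): 3 synonymous substitutions.
Codon 4 (AUU, Ile): 2 synonymous substitutions.
Total: 3 + 3 + 3 + 2 = 11.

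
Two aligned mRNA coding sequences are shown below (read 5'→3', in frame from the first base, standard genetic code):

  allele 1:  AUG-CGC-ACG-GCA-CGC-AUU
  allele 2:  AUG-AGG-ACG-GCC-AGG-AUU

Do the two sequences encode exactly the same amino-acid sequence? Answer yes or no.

yes

Codon 1: AUG Met / AUG Met — identical.
Codon 2: CGC Arg / AGG Arg — synonymous.
Codon 3: ACG Thr / ACG Thr — identical.
Codon 4: GCA Ala / GCC Ala — synonymous.
Codon 5: CGC Arg / AGG Arg — synonymous.
Codon 6: AUU Ile / AUU Ile — identical.
Nonsynonymous differences: 0 → same protein.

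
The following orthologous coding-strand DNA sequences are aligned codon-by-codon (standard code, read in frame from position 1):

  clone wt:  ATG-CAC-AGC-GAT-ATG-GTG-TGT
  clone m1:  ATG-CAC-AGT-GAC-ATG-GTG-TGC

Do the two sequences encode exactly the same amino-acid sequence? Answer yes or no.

yes

Codon 1: ATG Met / ATG Met — identical.
Codon 2: CAC His / CAC His — identical.
Codon 3: AGC Ser / AGT Ser — synonymous.
Codon 4: GAT Asp / GAC Asp — synonymous.
Codon 5: ATG Met / ATG Met — identical.
Codon 6: GTG Val / GTG Val — identical.
Codon 7: TGT Cys / TGC Cys — synonymous.
Nonsynonymous differences: 0 → same protein.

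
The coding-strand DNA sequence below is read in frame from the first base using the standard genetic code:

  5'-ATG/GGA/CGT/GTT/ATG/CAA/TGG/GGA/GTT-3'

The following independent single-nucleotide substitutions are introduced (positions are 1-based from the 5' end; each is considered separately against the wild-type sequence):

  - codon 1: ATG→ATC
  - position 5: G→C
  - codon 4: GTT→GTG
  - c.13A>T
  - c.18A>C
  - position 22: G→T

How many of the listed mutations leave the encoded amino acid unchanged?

1

Codon 1: ATG (Met) → ATC (Ile) — missense.
Codon 2: GGA (Gly) → GCA (Ala) — missense.
Codon 4: GTT (Val) → GTG (Val) — synonymous.
Codon 5: ATG (Met) → TTG (Leu) — missense.
Codon 6: CAA (Gln) → CAC (His) — missense.
Codon 8: GGA (Gly) → TGA (Stop) — nonsense.
Synonymous: 1 of 6.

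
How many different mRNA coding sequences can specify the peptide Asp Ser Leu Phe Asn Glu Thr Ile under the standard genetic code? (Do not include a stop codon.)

6912

Asp: 2 codons.
Ser: 6 codons.
Leu: 6 codons.
Phe: 2 codons.
Asn: 2 codons.
Glu: 2 codons.
Thr: 4 codons.
Ile: 3 codons.
2 × 6 × 6 × 2 × 2 × 2 × 4 × 3 = 6912.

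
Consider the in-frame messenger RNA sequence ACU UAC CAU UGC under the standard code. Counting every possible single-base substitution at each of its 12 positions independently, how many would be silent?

6

Codon 1 (ACU, Thr): 3 synonymous substitutions.
Codon 2 (UAC, Tyr): 1 synonymous substitution.
Codon 3 (CAU, His): 1 synonymous substitution.
Codon 4 (UGC, Cys): 1 synonymous substitution.
Total: 3 + 1 + 1 + 1 = 6.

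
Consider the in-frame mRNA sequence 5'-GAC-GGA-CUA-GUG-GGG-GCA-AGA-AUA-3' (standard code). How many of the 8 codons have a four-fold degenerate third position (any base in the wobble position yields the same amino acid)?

5

Codon 1 GAC (Asp): third position 2-fold.
Codon 2 GGA (Gly): third position 4-fold.
Codon 3 CUA (Leu): third position 4-fold.
Codon 4 GUG (Val): third position 4-fold.
Codon 5 GGG (Gly): third position 4-fold.
Codon 6 GCA (Ala): third position 4-fold.
Codon 7 AGA (Arg): third position 2-fold.
Codon 8 AUA (Ile): third position 3-fold.
Four-fold degenerate third positions: 5.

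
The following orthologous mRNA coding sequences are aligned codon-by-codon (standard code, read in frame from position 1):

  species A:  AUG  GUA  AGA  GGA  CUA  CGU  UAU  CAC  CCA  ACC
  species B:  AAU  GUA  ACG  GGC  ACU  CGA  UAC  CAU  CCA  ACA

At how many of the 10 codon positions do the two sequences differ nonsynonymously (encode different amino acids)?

3

Codon 1: AUG Met / AAU Asn — nonsynonymous.
Codon 2: GUA Val / GUA Val — identical.
Codon 3: AGA Arg / ACG Thr — nonsynonymous.
Codon 4: GGA Gly / GGC Gly — synonymous.
Codon 5: CUA Leu / ACU Thr — nonsynonymous.
Codon 6: CGU Arg / CGA Arg — synonymous.
Codon 7: UAU Tyr / UAC Tyr — synonymous.
Codon 8: CAC His / CAU His — synonymous.
Codon 9: CCA Pro / CCA Pro — identical.
Codon 10: ACC Thr / ACA Thr — synonymous.
Nonsynonymous differences: 3.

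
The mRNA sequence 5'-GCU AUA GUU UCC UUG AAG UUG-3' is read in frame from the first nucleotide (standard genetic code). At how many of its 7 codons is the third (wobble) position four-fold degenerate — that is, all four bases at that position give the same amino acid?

3

Codon 1 GCU (Ala): third position 4-fold.
Codon 2 AUA (Ile): third position 3-fold.
Codon 3 GUU (Val): third position 4-fold.
Codon 4 UCC (Ser): third position 4-fold.
Codon 5 UUG (Leu): third position 2-fold.
Codon 6 AAG (Lys): third position 2-fold.
Codon 7 UUG (Leu): third position 2-fold.
Four-fold degenerate third positions: 3.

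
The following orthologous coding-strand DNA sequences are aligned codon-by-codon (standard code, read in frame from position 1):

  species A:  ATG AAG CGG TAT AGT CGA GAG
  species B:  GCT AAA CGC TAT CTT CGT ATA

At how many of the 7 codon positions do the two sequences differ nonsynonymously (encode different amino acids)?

3

Codon 1: ATG Met / GCT Ala — nonsynonymous.
Codon 2: AAG Lys / AAA Lys — synonymous.
Codon 3: CGG Arg / CGC Arg — synonymous.
Codon 4: TAT Tyr / TAT Tyr — identical.
Codon 5: AGT Ser / CTT Leu — nonsynonymous.
Codon 6: CGA Arg / CGT Arg — synonymous.
Codon 7: GAG Glu / ATA Ile — nonsynonymous.
Nonsynonymous differences: 3.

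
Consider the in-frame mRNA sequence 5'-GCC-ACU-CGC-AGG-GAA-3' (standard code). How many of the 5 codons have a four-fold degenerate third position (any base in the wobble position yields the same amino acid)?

3

Codon 1 GCC (Ala): third position 4-fold.
Codon 2 ACU (Thr): third position 4-fold.
Codon 3 CGC (Arg): third position 4-fold.
Codon 4 AGG (Arg): third position 2-fold.
Codon 5 GAA (Glu): third position 2-fold.
Four-fold degenerate third positions: 3.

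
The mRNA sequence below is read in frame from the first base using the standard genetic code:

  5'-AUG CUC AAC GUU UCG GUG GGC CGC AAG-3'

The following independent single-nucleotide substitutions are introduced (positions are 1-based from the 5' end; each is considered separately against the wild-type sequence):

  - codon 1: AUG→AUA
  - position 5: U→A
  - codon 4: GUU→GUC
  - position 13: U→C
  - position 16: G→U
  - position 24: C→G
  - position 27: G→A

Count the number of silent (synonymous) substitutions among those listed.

3

Codon 1: AUG (Met) → AUA (Ile) — missense.
Codon 2: CUC (Leu) → CAC (His) — missense.
Codon 4: GUU (Val) → GUC (Val) — synonymous.
Codon 5: UCG (Ser) → CCG (Pro) — missense.
Codon 6: GUG (Val) → UUG (Leu) — missense.
Codon 8: CGC (Arg) → CGG (Arg) — synonymous.
Codon 9: AAG (Lys) → AAA (Lys) — synonymous.
Synonymous: 3 of 7.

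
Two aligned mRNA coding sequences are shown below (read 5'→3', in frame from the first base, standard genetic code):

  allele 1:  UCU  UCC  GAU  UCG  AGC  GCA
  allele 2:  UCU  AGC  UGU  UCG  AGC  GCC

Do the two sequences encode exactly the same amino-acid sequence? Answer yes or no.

no

Codon 1: UCU Ser / UCU Ser — identical.
Codon 2: UCC Ser / AGC Ser — synonymous.
Codon 3: GAU Asp / UGU Cys — nonsynonymous.
Codon 4: UCG Ser / UCG Ser — identical.
Codon 5: AGC Ser / AGC Ser — identical.
Codon 6: GCA Ala / GCC Ala — synonymous.
Nonsynonymous differences: 1 → different protein.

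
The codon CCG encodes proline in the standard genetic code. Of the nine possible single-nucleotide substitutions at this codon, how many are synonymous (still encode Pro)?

Position 1: none → 0 synonymous.
Position 2: none → 0 synonymous.
Position 3: CCT, CCC, CCA → 3 synonymous.
Total: 0 + 0 + 3 = 3.

3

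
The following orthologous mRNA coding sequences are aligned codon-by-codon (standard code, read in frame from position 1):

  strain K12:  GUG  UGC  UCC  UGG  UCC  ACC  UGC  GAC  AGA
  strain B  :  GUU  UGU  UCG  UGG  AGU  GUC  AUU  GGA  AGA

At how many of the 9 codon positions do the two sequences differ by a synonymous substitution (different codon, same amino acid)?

Codon 1: GUG Val / GUU Val — synonymous.
Codon 2: UGC Cys / UGU Cys — synonymous.
Codon 3: UCC Ser / UCG Ser — synonymous.
Codon 4: UGG Trp / UGG Trp — identical.
Codon 5: UCC Ser / AGU Ser — synonymous.
Codon 6: ACC Thr / GUC Val — nonsynonymous.
Codon 7: UGC Cys / AUU Ile — nonsynonymous.
Codon 8: GAC Asp / GGA Gly — nonsynonymous.
Codon 9: AGA Arg / AGA Arg — identical.
Synonymous differences: 4.

4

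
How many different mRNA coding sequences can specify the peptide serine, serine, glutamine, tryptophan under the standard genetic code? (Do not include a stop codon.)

Ser: 6 codons.
Ser: 6 codons.
Gln: 2 codons.
Trp: 1 codon.
6 × 6 × 2 × 1 = 72.

72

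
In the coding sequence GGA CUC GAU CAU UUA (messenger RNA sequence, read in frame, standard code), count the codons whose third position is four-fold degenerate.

2

Codon 1 GGA (Gly): third position 4-fold.
Codon 2 CUC (Leu): third position 4-fold.
Codon 3 GAU (Asp): third position 2-fold.
Codon 4 CAU (His): third position 2-fold.
Codon 5 UUA (Leu): third position 2-fold.
Four-fold degenerate third positions: 2.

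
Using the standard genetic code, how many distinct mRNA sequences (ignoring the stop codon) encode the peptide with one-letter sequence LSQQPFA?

4608

Leu: 6 codons.
Ser: 6 codons.
Gln: 2 codons.
Gln: 2 codons.
Pro: 4 codons.
Phe: 2 codons.
Ala: 4 codons.
6 × 6 × 2 × 2 × 4 × 2 × 4 = 4608.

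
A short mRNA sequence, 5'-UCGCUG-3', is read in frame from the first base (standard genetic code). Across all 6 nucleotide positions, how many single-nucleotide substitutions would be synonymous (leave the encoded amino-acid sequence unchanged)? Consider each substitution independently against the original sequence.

Codon 1 (UCG, Ser): 3 synonymous substitutions.
Codon 2 (CUG, Leu): 4 synonymous substitutions.
Total: 3 + 4 = 7.

7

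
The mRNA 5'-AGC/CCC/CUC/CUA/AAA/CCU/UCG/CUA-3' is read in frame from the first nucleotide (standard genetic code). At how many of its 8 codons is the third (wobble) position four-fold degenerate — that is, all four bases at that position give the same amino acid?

6

Codon 1 AGC (Ser): third position 2-fold.
Codon 2 CCC (Pro): third position 4-fold.
Codon 3 CUC (Leu): third position 4-fold.
Codon 4 CUA (Leu): third position 4-fold.
Codon 5 AAA (Lys): third position 2-fold.
Codon 6 CCU (Pro): third position 4-fold.
Codon 7 UCG (Ser): third position 4-fold.
Codon 8 CUA (Leu): third position 4-fold.
Four-fold degenerate third positions: 6.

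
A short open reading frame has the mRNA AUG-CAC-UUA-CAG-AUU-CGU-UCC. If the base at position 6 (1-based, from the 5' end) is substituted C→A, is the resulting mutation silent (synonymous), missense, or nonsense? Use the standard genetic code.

missense

Position 6 falls in codon 2: CAC → His.
After the substitution the codon is CAA → Gln.
His ≠ Gln, so this is a missense mutation.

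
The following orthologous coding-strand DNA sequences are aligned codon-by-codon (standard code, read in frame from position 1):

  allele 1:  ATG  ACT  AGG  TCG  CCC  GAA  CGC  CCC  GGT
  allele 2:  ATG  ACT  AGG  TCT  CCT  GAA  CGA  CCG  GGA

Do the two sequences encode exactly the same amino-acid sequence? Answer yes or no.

yes

Codon 1: ATG Met / ATG Met — identical.
Codon 2: ACT Thr / ACT Thr — identical.
Codon 3: AGG Arg / AGG Arg — identical.
Codon 4: TCG Ser / TCT Ser — synonymous.
Codon 5: CCC Pro / CCT Pro — synonymous.
Codon 6: GAA Glu / GAA Glu — identical.
Codon 7: CGC Arg / CGA Arg — synonymous.
Codon 8: CCC Pro / CCG Pro — synonymous.
Codon 9: GGT Gly / GGA Gly — synonymous.
Nonsynonymous differences: 0 → same protein.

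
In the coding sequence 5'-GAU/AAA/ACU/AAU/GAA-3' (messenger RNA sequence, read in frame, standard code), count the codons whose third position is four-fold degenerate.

1

Codon 1 GAU (Asp): third position 2-fold.
Codon 2 AAA (Lys): third position 2-fold.
Codon 3 ACU (Thr): third position 4-fold.
Codon 4 AAU (Asn): third position 2-fold.
Codon 5 GAA (Glu): third position 2-fold.
Four-fold degenerate third positions: 1.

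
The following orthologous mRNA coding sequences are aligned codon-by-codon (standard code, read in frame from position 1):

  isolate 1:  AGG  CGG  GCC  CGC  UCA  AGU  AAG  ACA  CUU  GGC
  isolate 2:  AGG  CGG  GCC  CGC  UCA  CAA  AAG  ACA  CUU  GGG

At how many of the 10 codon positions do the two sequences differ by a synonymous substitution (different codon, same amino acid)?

Codon 1: AGG Arg / AGG Arg — identical.
Codon 2: CGG Arg / CGG Arg — identical.
Codon 3: GCC Ala / GCC Ala — identical.
Codon 4: CGC Arg / CGC Arg — identical.
Codon 5: UCA Ser / UCA Ser — identical.
Codon 6: AGU Ser / CAA Gln — nonsynonymous.
Codon 7: AAG Lys / AAG Lys — identical.
Codon 8: ACA Thr / ACA Thr — identical.
Codon 9: CUU Leu / CUU Leu — identical.
Codon 10: GGC Gly / GGG Gly — synonymous.
Synonymous differences: 1.

1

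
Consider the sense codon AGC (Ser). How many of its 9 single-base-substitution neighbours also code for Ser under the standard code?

1

Position 1: none → 0 synonymous.
Position 2: none → 0 synonymous.
Position 3: AGU → 1 synonymous.
Total: 0 + 0 + 1 = 1.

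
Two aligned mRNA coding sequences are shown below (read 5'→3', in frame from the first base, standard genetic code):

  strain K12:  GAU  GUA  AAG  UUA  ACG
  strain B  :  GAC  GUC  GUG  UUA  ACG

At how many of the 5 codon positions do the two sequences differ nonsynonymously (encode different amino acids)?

Codon 1: GAU Asp / GAC Asp — synonymous.
Codon 2: GUA Val / GUC Val — synonymous.
Codon 3: AAG Lys / GUG Val — nonsynonymous.
Codon 4: UUA Leu / UUA Leu — identical.
Codon 5: ACG Thr / ACG Thr — identical.
Nonsynonymous differences: 1.

1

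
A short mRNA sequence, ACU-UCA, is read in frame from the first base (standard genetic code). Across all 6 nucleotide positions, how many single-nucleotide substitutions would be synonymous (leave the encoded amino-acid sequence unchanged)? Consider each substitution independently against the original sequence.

6

Codon 1 (ACU, Thr): 3 synonymous substitutions.
Codon 2 (UCA, Ser): 3 synonymous substitutions.
Total: 3 + 3 = 6.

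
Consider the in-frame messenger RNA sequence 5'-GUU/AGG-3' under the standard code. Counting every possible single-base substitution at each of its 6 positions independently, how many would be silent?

5

Codon 1 (GUU, Val): 3 synonymous substitutions.
Codon 2 (AGG, Arg): 2 synonymous substitutions.
Total: 3 + 2 = 5.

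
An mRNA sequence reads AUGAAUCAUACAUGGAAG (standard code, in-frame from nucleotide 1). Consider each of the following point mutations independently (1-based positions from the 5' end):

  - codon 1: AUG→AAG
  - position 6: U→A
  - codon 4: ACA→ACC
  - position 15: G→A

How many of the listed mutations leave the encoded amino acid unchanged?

1

Codon 1: AUG (Met) → AAG (Lys) — missense.
Codon 2: AAU (Asn) → AAA (Lys) — missense.
Codon 4: ACA (Thr) → ACC (Thr) — synonymous.
Codon 5: UGG (Trp) → UGA (Stop) — nonsense.
Synonymous: 1 of 4.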